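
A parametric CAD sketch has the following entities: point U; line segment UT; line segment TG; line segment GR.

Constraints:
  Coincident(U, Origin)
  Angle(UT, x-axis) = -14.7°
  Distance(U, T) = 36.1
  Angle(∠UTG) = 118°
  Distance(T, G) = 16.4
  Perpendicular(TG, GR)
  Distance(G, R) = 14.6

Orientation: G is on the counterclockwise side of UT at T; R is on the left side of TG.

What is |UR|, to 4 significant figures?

37.56

U is at the origin; UT runs at -14.7° with length 36.1, so T = 36.1·(cos -14.7°, sin -14.7°) = (34.92, -9.161). ∠UTG = 118.0°, so TG runs at -14.7° + (180° − 118.0°) = 47.30° from the x-axis; with |TG| = 16.4, G = T + 16.4·(cos 47.30°, sin 47.30°) = (46.04, 2.892). The perpendicularity gives GR at right angles to TG; with |GR| = 14.6 on the left of TG, R = G + 14.6·(-0.7349, 0.6782) = (35.31, 12.79). Then |UR| = |R − U| = 37.56.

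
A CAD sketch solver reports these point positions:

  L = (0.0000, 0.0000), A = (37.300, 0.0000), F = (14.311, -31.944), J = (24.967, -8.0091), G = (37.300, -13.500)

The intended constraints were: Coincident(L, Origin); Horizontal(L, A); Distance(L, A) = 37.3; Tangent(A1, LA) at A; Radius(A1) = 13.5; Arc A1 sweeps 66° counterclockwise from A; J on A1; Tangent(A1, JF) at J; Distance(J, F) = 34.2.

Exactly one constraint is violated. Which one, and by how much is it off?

Distance(J, F) = 34.2 — off by 8.00.

L = (0.00, 0.00) ✓; L.y = 0.00, A.y = 0.00 ✓; |LA| = 37.30 ✓; ∠(GA, AL) = 90.00° ✓; |GA| = 13.50 ✓; bearing(G→J) − bearing(G→A) = 66.00° ✓; |GJ| = 13.50 ✓; ∠(GJ, JF) = 90.00° ✓; |JF| = 26.20 ✗.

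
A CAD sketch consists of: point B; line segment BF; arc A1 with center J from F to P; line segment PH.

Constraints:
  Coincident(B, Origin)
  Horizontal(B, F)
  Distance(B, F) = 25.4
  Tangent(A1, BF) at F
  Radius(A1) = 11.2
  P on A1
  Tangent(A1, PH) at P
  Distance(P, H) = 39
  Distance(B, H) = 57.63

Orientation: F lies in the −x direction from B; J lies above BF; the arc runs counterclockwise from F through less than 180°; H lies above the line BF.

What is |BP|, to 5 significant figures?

20.433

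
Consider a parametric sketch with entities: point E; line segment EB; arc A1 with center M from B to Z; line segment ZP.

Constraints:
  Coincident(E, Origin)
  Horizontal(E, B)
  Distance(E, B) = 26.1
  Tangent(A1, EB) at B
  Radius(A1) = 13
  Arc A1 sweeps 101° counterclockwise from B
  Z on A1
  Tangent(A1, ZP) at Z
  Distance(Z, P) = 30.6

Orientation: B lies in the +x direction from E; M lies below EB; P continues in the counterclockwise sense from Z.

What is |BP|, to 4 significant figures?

46.04

E is at the origin; EB is horizontal with |EB| = 26.1 and B on the +x side, so B = (26.10, 0.000). Since A1 is tangent to EB there, MB ⟂ EB, so M = B + (0, -13) = (26.10, -13.00). On A1, B sits at bearing 90° from M; a 101° counterclockwise sweep puts Z at bearing 191°, so Z = M + 13.0·(cos 191°, sin 191°) = (13.34, -15.48). The tangent condition forces MZ to be normal to ZP, so ZP runs along (−sin 191°, cos 191°); with |ZP| = 30.6, P = (19.18, -45.52). Then |BP| = |P − B| = 46.04.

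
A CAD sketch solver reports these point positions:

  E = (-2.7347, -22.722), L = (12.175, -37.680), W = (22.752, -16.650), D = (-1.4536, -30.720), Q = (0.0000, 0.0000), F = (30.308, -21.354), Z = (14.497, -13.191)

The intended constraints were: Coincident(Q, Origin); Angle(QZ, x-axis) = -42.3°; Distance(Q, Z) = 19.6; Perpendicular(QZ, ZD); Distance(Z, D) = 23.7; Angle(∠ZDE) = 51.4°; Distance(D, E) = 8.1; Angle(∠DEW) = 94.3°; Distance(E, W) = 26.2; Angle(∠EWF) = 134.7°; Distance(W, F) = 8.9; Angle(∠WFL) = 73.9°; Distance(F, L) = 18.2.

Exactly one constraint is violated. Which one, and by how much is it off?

Distance(F, L) = 18.2 — off by 6.20.

Q = (0.00, 0.00) ✓; QZ at -42.30° ✓; |QZ| = 19.60 ✓; ∠(QZ, ZD) = 90.00° ✓; |ZD| = 23.70 ✓; ∠ZDE = 51.40° ✓; |DE| = 8.100 ✓; ∠DEW = 94.30° ✓; |EW| = 26.20 ✓; ∠EWF = 134.7° ✓; |WF| = 8.901 ✓; ∠WFL = 73.90° ✓; |FL| = 24.40 ✗.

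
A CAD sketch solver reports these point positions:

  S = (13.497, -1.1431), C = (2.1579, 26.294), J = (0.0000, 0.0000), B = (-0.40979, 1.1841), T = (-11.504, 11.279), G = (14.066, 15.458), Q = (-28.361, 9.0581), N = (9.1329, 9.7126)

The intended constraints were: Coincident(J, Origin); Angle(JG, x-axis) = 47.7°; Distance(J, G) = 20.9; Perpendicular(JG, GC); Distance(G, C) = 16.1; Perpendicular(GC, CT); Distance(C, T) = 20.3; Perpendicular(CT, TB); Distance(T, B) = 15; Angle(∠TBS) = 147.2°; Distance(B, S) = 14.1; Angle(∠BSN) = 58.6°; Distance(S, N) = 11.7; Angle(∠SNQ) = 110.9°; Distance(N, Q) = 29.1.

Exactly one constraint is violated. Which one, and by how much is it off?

Distance(N, Q) = 29.1 — off by 8.40.

J = (0.00, 0.00) ✓; JG at 47.70° ✓; |JG| = 20.90 ✓; ∠(JG, GC) = 90.00° ✓; |GC| = 16.10 ✓; ∠(GC, CT) = 90.00° ✓; |CT| = 20.30 ✓; ∠(CT, TB) = 90.00° ✓; |TB| = 15.00 ✓; ∠TBS = 147.2° ✓; |BS| = 14.10 ✓; ∠BSN = 58.60° ✓; |SN| = 11.70 ✓; ∠SNQ = 110.9° ✓; |NQ| = 37.50 ✗.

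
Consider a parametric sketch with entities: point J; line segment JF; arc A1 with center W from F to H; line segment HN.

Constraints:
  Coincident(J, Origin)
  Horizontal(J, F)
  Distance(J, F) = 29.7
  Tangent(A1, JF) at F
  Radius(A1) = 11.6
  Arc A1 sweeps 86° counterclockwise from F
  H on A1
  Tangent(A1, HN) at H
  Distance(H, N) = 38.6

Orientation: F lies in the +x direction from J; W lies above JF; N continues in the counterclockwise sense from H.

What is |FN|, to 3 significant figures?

51.3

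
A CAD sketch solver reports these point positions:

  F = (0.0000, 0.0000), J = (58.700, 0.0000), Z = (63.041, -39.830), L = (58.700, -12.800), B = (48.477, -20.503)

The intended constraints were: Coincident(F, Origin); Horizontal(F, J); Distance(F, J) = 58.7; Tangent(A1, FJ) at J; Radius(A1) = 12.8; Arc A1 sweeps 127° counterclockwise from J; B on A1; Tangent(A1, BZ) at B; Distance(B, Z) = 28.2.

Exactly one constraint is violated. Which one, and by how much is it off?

Distance(B, Z) = 28.2 — off by 4.00.

F = (0.00, 0.00) ✓; F.y = 0.00, J.y = 0.00 ✓; |FJ| = 58.70 ✓; ∠(LJ, JF) = 90.00° ✓; |LJ| = 12.80 ✓; bearing(L→B) − bearing(L→J) = 127.0° ✓; |LB| = 12.80 ✓; ∠(LB, BZ) = 90.00° ✓; |BZ| = 24.20 ✗.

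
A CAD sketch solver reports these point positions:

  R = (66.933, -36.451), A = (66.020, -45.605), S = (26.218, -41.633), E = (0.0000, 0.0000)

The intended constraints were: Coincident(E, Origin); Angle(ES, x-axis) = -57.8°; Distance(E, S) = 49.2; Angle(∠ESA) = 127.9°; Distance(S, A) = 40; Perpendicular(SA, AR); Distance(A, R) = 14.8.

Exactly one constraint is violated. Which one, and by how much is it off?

Distance(A, R) = 14.8 — off by 5.60.

E = (0.00, 0.00) ✓; ES at -57.80° ✓; |ES| = 49.20 ✓; ∠ESA = 127.9° ✓; |SA| = 40.00 ✓; ∠(SA, AR) = 90.00° ✓; |AR| = 9.199 ✗.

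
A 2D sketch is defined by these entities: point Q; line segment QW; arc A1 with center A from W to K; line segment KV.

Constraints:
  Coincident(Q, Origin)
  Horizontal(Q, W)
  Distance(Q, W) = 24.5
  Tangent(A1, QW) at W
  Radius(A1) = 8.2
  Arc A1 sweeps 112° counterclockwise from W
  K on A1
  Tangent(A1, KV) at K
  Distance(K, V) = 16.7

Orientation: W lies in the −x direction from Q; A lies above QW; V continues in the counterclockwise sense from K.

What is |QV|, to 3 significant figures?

35.4

On A1, W sits at bearing -90° from A; a 112° counterclockwise sweep puts K at bearing 22°, so K = A + 8.2·(cos 22°, sin 22°) = (-16.9, 11.3). Tangency of A1 to KV means the radius AK is perpendicular to KV, so KV runs along (−sin 22°, cos 22°); with |KV| = 16.7, V = (-23.2, 26.8). Then |QV| = |V − Q| = 35.4.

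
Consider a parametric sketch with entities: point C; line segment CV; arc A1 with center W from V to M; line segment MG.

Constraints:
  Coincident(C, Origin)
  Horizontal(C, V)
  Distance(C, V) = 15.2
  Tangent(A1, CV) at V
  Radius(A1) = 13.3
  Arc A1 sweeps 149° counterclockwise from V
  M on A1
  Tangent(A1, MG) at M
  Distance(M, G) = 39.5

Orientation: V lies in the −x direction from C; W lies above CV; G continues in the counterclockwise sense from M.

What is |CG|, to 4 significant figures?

61.73

C is at the origin; C and V share the same y with |CV| = 15.2 and V on the −x side, so V = (-15.20, 0.000). Tangency of A1 to CV means the radius WV is perpendicular to CV, so W = V + (0, 13.3) = (-15.20, 13.30). On A1, V sits at bearing -90° from W; a 149° counterclockwise sweep puts M at bearing 59°, so M = W + 13.3·(cos 59°, sin 59°) = (-8.350, 24.70). Tangency of A1 to MG means the radius WM is perpendicular to MG, so MG runs along (−sin 59°, cos 59°); with |MG| = 39.5, G = (-42.21, 45.04). Then |CG| = |G − C| = 61.73.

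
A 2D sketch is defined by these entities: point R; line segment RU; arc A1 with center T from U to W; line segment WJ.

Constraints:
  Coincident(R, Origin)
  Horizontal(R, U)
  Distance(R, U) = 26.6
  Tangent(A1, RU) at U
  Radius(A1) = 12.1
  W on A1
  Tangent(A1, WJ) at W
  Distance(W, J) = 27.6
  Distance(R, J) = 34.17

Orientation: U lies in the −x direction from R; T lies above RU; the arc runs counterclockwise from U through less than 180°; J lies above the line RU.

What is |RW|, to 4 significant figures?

17.17

Checks: |TW| = 12.10 ✓; ∠(TW, WJ) = 90.00° ✓; |WJ| = 27.60 ✓; |RJ| = 34.17 ✓.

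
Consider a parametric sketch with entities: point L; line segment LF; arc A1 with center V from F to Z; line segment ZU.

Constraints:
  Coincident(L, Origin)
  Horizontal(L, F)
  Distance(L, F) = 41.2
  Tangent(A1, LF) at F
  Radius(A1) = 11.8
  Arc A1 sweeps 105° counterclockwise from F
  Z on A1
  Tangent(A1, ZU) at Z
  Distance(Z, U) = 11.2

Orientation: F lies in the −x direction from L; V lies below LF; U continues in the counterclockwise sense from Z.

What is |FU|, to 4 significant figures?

27.04

L is at the origin; L and F share the same y with |LF| = 41.2 and F on the −x side, so F = (-41.20, 0.000). Since A1 is tangent to LF there, VF ⟂ LF, so V = F + (0, -11.8) = (-41.20, -11.80). On A1, F sits at bearing 90° from V; a 105° counterclockwise sweep puts Z at bearing 195°, so Z = V + 11.8·(cos 195°, sin 195°) = (-52.60, -14.85). The tangent condition forces VZ to be normal to ZU, so ZU runs along (−sin 195°, cos 195°); with |ZU| = 11.2, U = (-49.70, -25.67). Then |FU| = |U − F| = 27.04.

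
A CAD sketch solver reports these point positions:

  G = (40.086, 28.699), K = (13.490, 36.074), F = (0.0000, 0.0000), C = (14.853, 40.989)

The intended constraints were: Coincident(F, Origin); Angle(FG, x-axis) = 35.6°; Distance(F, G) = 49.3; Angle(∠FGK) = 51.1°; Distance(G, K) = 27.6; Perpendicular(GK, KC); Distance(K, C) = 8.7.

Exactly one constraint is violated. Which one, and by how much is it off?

Distance(K, C) = 8.7 — off by 3.60.

F = (0.00, 0.00) ✓; FG at 35.60° ✓; |FG| = 49.30 ✓; ∠FGK = 51.10° ✓; |GK| = 27.60 ✓; ∠(GK, KC) = 90.00° ✓; |KC| = 5.100 ✗.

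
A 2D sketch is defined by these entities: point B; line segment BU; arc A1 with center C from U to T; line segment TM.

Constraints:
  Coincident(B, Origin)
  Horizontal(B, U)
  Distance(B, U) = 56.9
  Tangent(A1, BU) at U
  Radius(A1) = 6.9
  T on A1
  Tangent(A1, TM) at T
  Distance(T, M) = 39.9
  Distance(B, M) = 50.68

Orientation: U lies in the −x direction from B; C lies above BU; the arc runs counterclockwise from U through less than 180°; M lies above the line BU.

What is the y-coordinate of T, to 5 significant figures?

3.7022

B is at the origin; B and U share the same y with |BU| = 56.9 and U on the −x side, so U = (-56.900, 0.0000). The tangent condition forces CU to be normal to BU, so C = U + (0, 6.9) = (-56.900, 6.9000). Since CT ⟂ TM (tangency), |CM| = √(6.9² + 39.9²) = 40.492 regardless of where T sits on A1. So M lies on both circle(B, 50.68) and circle(C, 40.492); the above-BU intersection is M = (-32.294, 39.058). T is the foot of the tangent from M: T = (-50.786, 3.7022).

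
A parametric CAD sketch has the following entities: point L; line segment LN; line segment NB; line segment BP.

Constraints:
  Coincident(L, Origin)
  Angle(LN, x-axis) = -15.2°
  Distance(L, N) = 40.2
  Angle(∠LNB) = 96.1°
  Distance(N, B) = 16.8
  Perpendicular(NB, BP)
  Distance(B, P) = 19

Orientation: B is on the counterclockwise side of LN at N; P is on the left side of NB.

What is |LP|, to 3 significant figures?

29.7

∠LNB = 96.1°, so NB runs at -15.2° + (180° − 96.1°) = 68.7° from the x-axis; with |NB| = 16.8, B = N + 16.8·(cos 68.7°, sin 68.7°) = (44.9, 5.11). NB ⟂ BP; with |BP| = 19.0 on the left of NB, P = B + 19.0·(-0.932, 0.363) = (27.2, 12.0). Then |LP| = |P − L| = 29.7.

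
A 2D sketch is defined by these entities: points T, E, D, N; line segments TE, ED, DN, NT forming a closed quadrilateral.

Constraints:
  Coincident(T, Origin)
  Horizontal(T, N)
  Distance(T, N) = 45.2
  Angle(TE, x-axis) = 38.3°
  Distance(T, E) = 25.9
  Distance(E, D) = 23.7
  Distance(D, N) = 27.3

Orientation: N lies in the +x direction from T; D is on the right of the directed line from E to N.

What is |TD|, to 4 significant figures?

20.45

T is at the origin; TN is horizontal with |TN| = 45.2 and N in +x, so N = (45.2, 0). TE runs at 38.3° with |TE| = 25.9, so E = (20.33, 16.05). D is determined by |ED| = 23.7 and |DN| = 27.3 together: it lies at the intersection of circle(E, 23.7) and circle(N, 27.3). With |EN| = 29.60, the foot of the radical line on EN is 11.70 from E and the perpendicular offset is √(23.7² − 11.70²) = 20.61. Taking the right-of-EN solution: D = (18.98, -7.610).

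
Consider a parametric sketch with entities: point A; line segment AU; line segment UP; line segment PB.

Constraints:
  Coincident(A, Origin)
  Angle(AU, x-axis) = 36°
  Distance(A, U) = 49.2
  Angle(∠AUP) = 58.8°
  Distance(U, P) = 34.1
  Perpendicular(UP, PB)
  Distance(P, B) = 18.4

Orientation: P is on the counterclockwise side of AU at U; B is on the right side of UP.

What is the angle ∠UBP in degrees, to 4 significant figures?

61.65°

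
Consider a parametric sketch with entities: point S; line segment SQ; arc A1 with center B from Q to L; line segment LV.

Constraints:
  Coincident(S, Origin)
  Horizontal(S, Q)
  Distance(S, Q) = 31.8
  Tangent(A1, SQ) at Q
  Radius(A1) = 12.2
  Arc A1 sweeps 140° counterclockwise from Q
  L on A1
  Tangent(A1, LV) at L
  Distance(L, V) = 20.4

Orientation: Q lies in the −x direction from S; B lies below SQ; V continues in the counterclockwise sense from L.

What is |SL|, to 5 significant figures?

45.119

S is at the origin; SQ is horizontal with |SQ| = 31.8 and Q on the −x side, so Q = (-31.800, 0.0000). The tangent condition forces BQ to be normal to SQ, so B = Q + (0, -12.2) = (-31.800, -12.200). On A1, Q sits at bearing 90° from B; a 140° counterclockwise sweep puts L at bearing 230°, so L = B + 12.2·(cos 230°, sin 230°) = (-39.642, -21.546). Then |SL| = |L − S| = 45.119.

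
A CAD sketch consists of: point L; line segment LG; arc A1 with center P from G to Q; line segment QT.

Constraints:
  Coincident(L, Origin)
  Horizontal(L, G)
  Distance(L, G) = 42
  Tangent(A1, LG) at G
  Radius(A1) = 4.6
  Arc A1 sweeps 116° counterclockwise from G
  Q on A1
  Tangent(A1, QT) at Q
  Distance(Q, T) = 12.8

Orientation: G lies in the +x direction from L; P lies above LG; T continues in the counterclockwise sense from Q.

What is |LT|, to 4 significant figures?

44.39

L is at the origin; L and G share the same y with |LG| = 42.0 and G on the +x side, so G = (42.00, 0.000). Since A1 is tangent to LG there, PG ⟂ LG, so P = G + (0, 4.6) = (42.00, 4.600). On A1, G sits at bearing -90° from P; a 116° counterclockwise sweep puts Q at bearing 26°, so Q = P + 4.6·(cos 26°, sin 26°) = (46.13, 6.617). The tangent condition forces PQ to be normal to QT, so QT runs along (−sin 26°, cos 26°); with |QT| = 12.8, T = (40.52, 18.12). Then |LT| = |T − L| = 44.39.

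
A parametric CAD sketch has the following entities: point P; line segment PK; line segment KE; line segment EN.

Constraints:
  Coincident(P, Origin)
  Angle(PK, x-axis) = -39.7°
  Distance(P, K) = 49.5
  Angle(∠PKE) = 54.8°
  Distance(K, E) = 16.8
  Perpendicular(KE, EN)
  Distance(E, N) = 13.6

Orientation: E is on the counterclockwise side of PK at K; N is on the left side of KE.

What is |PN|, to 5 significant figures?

29.301

P is at the origin; PK runs at -39.7° with length 49.5, so K = 49.5·(cos -39.7°, sin -39.7°) = (38.085, -31.619). ∠PKE = 54.8°, so KE runs at -39.7° + (180° − 54.8°) = 85.500° from the x-axis; with |KE| = 16.8, E = K + 16.8·(cos 85.500°, sin 85.500°) = (39.403, -14.871). KE is perpendicular to EN; with |EN| = 13.6 on the left of KE, N = E + 13.6·(-0.99692, 0.078459) = (25.845, -13.804). Then |PN| = |N − P| = 29.301.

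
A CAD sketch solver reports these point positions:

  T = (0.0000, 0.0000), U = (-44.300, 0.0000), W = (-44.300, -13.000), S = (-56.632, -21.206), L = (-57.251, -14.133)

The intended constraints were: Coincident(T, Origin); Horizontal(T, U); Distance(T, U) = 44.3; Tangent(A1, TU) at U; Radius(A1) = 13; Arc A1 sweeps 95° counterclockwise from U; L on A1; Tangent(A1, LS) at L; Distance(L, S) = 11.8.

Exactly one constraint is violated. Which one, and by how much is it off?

Distance(L, S) = 11.8 — off by 4.70.

T = (0.00, 0.00) ✓; T.y = 0.00, U.y = 0.00 ✓; |TU| = 44.30 ✓; ∠(WU, UT) = 90.00° ✓; |WU| = 13.00 ✓; bearing(W→L) − bearing(W→U) = 95.00° ✓; |WL| = 13.00 ✓; ∠(WL, LS) = 90.00° ✓; |LS| = 7.100 ✗.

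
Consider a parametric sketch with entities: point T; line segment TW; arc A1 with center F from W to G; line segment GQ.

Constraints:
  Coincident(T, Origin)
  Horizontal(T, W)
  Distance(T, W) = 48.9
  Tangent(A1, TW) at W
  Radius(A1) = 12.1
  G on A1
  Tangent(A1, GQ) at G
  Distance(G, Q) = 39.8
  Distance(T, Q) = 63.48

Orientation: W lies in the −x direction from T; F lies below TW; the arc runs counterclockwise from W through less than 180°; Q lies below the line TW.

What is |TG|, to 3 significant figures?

61.9

T is at the origin; TW is horizontal with |TW| = 48.9 and W on the −x side, so W = (-48.9, 0.00). Tangency of A1 to TW means the radius FW is perpendicular to TW, so F = W + (0, -12.1) = (-48.9, -12.1). Since FG ⟂ GQ (tangency), |FQ| = √(12.1² + 39.8²) = 41.6 regardless of where G sits on A1. So Q lies on both circle(T, 63.48) and circle(F, 41.6); the below-TW intersection is Q = (-36.6, -51.8). G is the foot of the tangent from Q: G = (-58.9, -18.9).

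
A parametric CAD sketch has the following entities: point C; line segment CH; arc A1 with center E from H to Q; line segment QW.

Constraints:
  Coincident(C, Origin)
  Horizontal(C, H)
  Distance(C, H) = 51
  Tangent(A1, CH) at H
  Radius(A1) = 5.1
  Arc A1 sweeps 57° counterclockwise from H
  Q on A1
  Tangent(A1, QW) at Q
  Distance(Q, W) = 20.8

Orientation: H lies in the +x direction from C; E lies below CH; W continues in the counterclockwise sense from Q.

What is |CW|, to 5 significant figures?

40.540

C is at the origin; CH is horizontal with |CH| = 51.0 and H on the +x side, so H = (51.000, 0.0000). A1 meets CH tangentially, so EH is at right angles to CH, so E = H + (0, -5.1) = (51.000, -5.1000). On A1, H sits at bearing 90° from E; a 57° counterclockwise sweep puts Q at bearing 147°, so Q = E + 5.1·(cos 147°, sin 147°) = (46.723, -2.3223). A1 meets QW tangentially, so EQ is at right angles to QW, so QW runs along (−sin 147°, cos 147°); with |QW| = 20.8, W = (35.394, -19.767). Then |CW| = |W − C| = 40.540.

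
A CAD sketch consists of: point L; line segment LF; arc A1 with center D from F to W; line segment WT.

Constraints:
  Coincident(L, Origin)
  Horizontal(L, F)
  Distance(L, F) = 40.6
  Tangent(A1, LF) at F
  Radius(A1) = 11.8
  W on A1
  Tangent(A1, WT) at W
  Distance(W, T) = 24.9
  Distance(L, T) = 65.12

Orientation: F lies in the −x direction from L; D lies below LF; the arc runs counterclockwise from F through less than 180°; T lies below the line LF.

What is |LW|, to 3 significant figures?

53.4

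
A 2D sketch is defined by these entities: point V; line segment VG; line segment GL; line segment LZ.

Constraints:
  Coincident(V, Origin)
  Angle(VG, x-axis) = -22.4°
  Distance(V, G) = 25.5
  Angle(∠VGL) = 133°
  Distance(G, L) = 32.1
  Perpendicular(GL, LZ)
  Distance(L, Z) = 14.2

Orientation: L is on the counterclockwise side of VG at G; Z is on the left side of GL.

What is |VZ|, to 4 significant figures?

49.69

V is at the origin; VG runs at -22.4° with length 25.5, so G = 25.5·(cos -22.4°, sin -22.4°) = (23.58, -9.717). ∠VGL = 133.0°, so GL runs at -22.4° + (180° − 133.0°) = 24.60° from the x-axis; with |GL| = 32.1, L = G + 32.1·(cos 24.60°, sin 24.60°) = (52.76, 3.645). GL is perpendicular to LZ; with |LZ| = 14.2 on the left of GL, Z = L + 14.2·(-0.4163, 0.9092) = (46.85, 16.56). Then |VZ| = |Z − V| = 49.69.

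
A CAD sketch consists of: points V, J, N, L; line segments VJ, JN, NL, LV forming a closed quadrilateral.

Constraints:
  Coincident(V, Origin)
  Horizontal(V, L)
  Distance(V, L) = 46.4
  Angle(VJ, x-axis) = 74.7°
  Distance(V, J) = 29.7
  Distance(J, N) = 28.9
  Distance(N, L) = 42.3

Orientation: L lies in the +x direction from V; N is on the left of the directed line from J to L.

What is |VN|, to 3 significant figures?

53.0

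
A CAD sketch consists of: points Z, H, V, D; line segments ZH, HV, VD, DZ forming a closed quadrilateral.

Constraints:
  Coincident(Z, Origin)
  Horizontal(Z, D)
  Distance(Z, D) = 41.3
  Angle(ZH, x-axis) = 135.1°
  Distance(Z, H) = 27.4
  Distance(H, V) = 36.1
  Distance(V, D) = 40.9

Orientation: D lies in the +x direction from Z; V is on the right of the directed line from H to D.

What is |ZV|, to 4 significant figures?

10.12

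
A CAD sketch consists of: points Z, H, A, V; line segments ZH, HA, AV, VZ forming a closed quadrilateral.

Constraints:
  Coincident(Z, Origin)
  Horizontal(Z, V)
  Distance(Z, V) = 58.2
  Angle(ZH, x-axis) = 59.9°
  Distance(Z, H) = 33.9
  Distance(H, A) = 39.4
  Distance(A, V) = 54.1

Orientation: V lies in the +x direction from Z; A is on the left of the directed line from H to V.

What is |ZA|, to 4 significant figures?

71.89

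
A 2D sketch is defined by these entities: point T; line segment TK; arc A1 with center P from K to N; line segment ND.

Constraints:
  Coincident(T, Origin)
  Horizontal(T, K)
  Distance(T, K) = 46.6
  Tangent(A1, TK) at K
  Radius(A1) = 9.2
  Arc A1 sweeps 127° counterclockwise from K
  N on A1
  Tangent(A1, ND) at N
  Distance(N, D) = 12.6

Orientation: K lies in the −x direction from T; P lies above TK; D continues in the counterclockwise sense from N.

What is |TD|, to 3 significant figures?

53.0

T is at the origin; TK is horizontal with |TK| = 46.6 and K on the −x side, so K = (-46.6, 0.00). Tangency of A1 to TK means the radius PK is perpendicular to TK, so P = K + (0, 9.2) = (-46.6, 9.20). On A1, K sits at bearing -90° from P; a 127° counterclockwise sweep puts N at bearing 37°, so N = P + 9.2·(cos 37°, sin 37°) = (-39.3, 14.7). A1 meets ND tangentially, so PN is at right angles to ND, so ND runs along (−sin 37°, cos 37°); with |ND| = 12.6, D = (-46.8, 24.8). Then |TD| = |D − T| = 53.0.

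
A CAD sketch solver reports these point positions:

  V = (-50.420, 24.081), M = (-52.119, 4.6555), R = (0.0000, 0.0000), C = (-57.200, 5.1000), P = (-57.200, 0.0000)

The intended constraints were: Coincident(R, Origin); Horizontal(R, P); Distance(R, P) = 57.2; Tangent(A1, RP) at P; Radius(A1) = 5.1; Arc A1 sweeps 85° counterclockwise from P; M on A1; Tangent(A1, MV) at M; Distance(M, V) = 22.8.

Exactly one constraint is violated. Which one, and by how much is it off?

Distance(M, V) = 22.8 — off by 3.30.

R = (0.00, 0.00) ✓; R.y = 0.00, P.y = 0.00 ✓; |RP| = 57.20 ✓; ∠(CP, PR) = 90.00° ✓; |CP| = 5.100 ✓; bearing(C→M) − bearing(C→P) = 85.00° ✓; |CM| = 5.100 ✓; ∠(CM, MV) = 90.00° ✓; |MV| = 19.50 ✗.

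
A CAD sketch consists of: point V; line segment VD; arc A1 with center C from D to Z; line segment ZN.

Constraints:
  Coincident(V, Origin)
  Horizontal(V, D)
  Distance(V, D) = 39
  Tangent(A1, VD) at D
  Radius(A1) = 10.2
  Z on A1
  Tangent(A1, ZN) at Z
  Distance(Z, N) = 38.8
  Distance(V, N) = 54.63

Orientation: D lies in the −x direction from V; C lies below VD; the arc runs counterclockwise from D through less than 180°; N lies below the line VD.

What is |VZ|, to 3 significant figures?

50.1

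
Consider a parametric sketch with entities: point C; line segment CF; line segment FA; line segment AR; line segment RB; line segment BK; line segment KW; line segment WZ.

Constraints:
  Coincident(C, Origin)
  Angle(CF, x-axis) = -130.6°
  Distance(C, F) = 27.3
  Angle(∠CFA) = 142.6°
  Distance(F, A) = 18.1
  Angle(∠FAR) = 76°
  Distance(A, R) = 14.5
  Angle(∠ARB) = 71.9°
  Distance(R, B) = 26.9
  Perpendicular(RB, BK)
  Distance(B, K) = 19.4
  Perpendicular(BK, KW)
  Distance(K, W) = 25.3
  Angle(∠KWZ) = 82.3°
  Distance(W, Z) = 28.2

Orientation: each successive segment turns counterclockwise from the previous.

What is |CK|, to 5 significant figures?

40.883

∠ARB = 71.9° gives RB at 118.90° from the x-axis; with |RB| = 26.9, B = (-17.534, -12.533). RB ⟂ BK, so BK runs at -151.10°; with |BK| = 19.4, K = (-34.518, -21.909). Then |CK| = |K − C| = 40.883.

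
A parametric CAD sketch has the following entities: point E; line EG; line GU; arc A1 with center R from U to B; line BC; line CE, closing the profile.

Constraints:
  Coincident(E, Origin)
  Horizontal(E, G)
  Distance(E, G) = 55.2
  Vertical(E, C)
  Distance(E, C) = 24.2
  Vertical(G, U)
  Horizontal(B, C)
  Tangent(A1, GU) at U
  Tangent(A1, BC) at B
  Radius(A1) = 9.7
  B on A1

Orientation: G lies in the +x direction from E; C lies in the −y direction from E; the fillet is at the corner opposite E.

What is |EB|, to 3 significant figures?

51.5

The virtual corner opposite E is at (55.2, -24.2). Tangency of A1 to GU means the radius RU is perpendicular to GU and the tangent condition forces RB to be normal to BC, with radius 9.7, so the center R sits 9.7 in from both sides at R = (45.5, -14.5). That places the tangent points at U = (55.2, -14.5) on GU and B = (45.5, -24.2) on BC. Then |EB| = |B − E| = 51.5.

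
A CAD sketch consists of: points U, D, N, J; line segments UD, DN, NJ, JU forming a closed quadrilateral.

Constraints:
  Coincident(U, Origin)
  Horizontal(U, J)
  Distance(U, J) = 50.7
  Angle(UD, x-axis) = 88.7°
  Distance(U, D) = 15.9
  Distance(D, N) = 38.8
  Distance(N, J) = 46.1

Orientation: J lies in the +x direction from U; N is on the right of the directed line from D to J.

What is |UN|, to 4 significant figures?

23.89

Checks: |DN| = 38.80 ✓; |NJ| = 46.10 ✓.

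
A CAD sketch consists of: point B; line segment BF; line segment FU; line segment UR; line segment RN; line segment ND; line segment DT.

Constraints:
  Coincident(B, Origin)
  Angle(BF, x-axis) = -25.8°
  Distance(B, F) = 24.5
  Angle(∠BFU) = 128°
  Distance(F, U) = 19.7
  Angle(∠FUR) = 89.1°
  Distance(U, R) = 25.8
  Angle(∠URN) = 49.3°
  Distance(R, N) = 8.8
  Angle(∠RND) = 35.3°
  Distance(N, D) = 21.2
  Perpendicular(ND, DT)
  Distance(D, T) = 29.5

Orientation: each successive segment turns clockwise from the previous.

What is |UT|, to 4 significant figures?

52.73

B is at the origin; BF runs at -25.8° with length 24.5, so F = (22.06, -10.66). ∠BFU = 128.0° gives FU at -77.80° from the x-axis; with |FU| = 19.7, U = (26.22, -29.92). ∠FUR = 89.1° gives UR at -168.7° from the x-axis; with |UR| = 25.8, R = (0.9211, -34.97). ∠URN = 49.3° gives RN at 60.60° from the x-axis; with |RN| = 8.8, N = (5.241, -27.31). ∠RND = 35.3° gives ND at -84.10° from the x-axis; with |ND| = 21.2, D = (7.420, -48.39). The perpendicularity gives DT at right angles to ND, so DT runs at -174.1°; with |DT| = 29.5, T = (-21.92, -51.43). Then |UT| = |T − U| = 52.73.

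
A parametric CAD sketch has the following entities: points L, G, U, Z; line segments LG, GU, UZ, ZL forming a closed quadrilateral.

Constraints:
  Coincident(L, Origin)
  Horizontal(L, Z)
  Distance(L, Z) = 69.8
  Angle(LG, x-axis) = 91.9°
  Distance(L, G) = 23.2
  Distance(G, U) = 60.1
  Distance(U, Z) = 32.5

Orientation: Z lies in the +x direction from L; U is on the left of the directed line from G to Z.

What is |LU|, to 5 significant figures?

66.352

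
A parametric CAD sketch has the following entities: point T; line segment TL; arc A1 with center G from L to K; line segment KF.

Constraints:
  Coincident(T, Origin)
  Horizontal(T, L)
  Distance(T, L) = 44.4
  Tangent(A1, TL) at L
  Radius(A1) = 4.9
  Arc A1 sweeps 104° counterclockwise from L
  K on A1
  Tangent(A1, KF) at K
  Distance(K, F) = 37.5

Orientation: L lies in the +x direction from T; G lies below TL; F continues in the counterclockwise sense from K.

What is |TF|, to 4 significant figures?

64.63

T is at the origin; T and L share the same y with |TL| = 44.4 and L on the +x side, so L = (44.40, 0.000). Since A1 is tangent to TL there, GL ⟂ TL, so G = L + (0, -4.9) = (44.40, -4.900). On A1, L sits at bearing 90° from G; a 104° counterclockwise sweep puts K at bearing 194°, so K = G + 4.9·(cos 194°, sin 194°) = (39.65, -6.085). A1 meets KF tangentially, so GK is at right angles to KF, so KF runs along (−sin 194°, cos 194°); with |KF| = 37.5, F = (48.72, -42.47). Then |TF| = |F − T| = 64.63.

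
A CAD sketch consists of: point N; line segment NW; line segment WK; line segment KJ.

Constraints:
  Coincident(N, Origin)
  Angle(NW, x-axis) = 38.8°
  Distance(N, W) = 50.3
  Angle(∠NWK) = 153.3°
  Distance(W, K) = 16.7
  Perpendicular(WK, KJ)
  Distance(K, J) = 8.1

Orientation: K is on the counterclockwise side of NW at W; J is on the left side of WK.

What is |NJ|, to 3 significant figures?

63.3

∠NWK = 153.3°, so WK runs at 38.8° + (180° − 153.3°) = 65.5° from the x-axis; with |WK| = 16.7, K = W + 16.7·(cos 65.5°, sin 65.5°) = (46.1, 46.7). The perpendicularity gives KJ at right angles to WK; with |KJ| = 8.1 on the left of WK, J = K + 8.1·(-0.910, 0.415) = (38.8, 50.1). Then |NJ| = |J − N| = 63.3.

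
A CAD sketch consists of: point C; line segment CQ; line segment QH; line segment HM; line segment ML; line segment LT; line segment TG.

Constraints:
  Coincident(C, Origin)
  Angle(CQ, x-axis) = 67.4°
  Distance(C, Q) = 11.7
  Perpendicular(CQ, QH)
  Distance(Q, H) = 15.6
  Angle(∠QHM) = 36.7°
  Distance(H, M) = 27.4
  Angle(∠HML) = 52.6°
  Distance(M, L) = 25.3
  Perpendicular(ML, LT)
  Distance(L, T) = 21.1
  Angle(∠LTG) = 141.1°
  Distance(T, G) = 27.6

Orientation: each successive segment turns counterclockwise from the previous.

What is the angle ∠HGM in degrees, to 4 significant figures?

33.22°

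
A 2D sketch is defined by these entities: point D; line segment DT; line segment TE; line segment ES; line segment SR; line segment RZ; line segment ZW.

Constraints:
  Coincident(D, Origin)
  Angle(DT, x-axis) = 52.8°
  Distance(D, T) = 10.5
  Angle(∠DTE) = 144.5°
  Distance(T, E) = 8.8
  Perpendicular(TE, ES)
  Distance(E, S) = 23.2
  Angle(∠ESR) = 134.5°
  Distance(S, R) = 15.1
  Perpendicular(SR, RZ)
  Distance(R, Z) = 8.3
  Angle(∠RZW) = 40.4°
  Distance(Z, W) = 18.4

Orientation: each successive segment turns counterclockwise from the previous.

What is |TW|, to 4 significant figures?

31.33

D is at the origin; DT runs at 52.8° with length 10.5, so T = (6.348, 8.364). ∠DTE = 144.5° gives TE at 88.30° from the x-axis; with |TE| = 8.8, E = (6.609, 17.16). TE ⟂ ES, so ES runs at 178.3°; with |ES| = 23.2, S = (-16.58, 17.85). ∠ESR = 134.5° gives SR at -136.2° from the x-axis; with |SR| = 15.1, R = (-27.48, 7.397). SR ⟂ RZ, so RZ runs at -46.20°; with |RZ| = 8.3, Z = (-21.73, 1.406). ∠RZW = 40.4° gives ZW at 93.40° from the x-axis; with |ZW| = 18.4, W = (-22.83, 19.77). Then |TW| = |W − T| = 31.33.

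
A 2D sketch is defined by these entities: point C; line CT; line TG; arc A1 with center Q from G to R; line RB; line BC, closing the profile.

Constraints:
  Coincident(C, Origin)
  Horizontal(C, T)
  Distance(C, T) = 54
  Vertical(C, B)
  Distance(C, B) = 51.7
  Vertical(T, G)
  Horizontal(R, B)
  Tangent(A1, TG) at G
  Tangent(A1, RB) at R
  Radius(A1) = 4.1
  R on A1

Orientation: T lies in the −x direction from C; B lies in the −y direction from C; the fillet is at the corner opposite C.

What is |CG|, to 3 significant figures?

72.0

The virtual corner opposite C is at (-54.0, -51.7). Since A1 is tangent to TG there, QG ⟂ TG and the tangent condition forces QR to be normal to RB, with radius 4.1, so the center Q sits 4.1 in from both sides at Q = (-49.9, -47.6). That places the tangent points at G = (-54.0, -47.6) on TG and R = (-49.9, -51.7) on RB. Then |CG| = |G − C| = 72.0.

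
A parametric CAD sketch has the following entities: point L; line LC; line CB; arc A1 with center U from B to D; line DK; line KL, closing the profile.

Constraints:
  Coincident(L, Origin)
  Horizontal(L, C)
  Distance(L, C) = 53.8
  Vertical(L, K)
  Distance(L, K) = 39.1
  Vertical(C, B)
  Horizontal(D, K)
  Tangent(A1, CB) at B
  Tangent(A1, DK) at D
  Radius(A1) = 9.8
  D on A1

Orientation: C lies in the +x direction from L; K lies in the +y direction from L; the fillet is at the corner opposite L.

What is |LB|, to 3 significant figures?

61.3

L is at the origin; LC is horizontal with |LC| = 53.8 and C on the +x side, so C = (53.8, 0.00). L and K share the same x with |LK| = 39.1 and K on the +y side, so K = (0.00, 39.1). The virtual corner opposite L is at (53.8, 39.1). Since A1 is tangent to CB there, UB ⟂ CB and A1 meets DK tangentially, so UD is at right angles to DK, with radius 9.8, so the center U sits 9.8 in from both sides at U = (44.0, 29.3). That places the tangent points at B = (53.8, 29.3) on CB and D = (44.0, 39.1) on DK. Then |LB| = |B − L| = 61.3.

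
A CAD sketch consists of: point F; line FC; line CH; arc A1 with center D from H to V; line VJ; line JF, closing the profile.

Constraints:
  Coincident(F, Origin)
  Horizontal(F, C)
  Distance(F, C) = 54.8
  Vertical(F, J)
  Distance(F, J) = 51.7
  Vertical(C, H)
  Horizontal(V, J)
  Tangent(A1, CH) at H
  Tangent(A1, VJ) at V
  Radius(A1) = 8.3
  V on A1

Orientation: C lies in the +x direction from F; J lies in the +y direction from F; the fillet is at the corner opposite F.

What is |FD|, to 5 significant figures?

63.607

F is at the origin; FC is horizontal with |FC| = 54.8 and C on the +x side, so C = (54.800, 0.0000). F and J share the same x with |FJ| = 51.7 and J on the +y side, so J = (0.0000, 51.700). The virtual corner opposite F is at (54.800, 51.700). The tangent condition forces DH to be normal to CH and tangency of A1 to VJ means the radius DV is perpendicular to VJ, with radius 8.3, so the center D sits 8.3 in from both sides at D = (46.500, 43.400). Then |FD| = |D − F| = 63.607.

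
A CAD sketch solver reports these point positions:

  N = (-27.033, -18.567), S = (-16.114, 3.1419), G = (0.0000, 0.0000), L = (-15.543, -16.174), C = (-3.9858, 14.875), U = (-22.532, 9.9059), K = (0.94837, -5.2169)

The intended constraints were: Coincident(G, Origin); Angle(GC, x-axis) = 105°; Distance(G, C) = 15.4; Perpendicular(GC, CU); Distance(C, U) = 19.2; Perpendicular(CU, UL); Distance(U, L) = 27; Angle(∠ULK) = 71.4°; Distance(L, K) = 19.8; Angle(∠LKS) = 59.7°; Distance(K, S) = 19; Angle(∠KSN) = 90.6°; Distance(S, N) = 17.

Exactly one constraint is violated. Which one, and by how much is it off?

Distance(S, N) = 17 — off by 7.30.

G = (0.00, 0.00) ✓; GC at 105.0° ✓; |GC| = 15.40 ✓; ∠(GC, CU) = 90.00° ✓; |CU| = 19.20 ✓; ∠(CU, UL) = 90.00° ✓; |UL| = 27.00 ✓; ∠ULK = 71.40° ✓; |LK| = 19.80 ✓; ∠LKS = 59.70° ✓; |KS| = 19.00 ✓; ∠KSN = 90.60° ✓; |SN| = 24.30 ✗.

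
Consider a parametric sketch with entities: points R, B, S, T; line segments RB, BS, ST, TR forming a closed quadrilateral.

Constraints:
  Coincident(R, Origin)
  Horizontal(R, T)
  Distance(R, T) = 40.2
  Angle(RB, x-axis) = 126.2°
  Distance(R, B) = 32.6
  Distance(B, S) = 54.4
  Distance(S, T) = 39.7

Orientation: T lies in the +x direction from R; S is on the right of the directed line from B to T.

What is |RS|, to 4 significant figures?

22.50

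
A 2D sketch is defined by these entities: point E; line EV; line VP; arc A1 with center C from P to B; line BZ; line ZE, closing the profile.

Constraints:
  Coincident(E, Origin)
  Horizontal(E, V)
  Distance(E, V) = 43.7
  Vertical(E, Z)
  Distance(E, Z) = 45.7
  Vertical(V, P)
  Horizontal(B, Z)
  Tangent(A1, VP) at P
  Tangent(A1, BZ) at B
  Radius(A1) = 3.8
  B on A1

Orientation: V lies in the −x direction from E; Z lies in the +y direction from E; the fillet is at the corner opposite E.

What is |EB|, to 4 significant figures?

60.67

The virtual corner opposite E is at (-43.70, 45.70). The tangent condition forces CP to be normal to VP and tangency of A1 to BZ means the radius CB is perpendicular to BZ, with radius 3.8, so the center C sits 3.8 in from both sides at C = (-39.90, 41.90). That places the tangent points at P = (-43.70, 41.90) on VP and B = (-39.90, 45.70) on BZ. Then |EB| = |B − E| = 60.67.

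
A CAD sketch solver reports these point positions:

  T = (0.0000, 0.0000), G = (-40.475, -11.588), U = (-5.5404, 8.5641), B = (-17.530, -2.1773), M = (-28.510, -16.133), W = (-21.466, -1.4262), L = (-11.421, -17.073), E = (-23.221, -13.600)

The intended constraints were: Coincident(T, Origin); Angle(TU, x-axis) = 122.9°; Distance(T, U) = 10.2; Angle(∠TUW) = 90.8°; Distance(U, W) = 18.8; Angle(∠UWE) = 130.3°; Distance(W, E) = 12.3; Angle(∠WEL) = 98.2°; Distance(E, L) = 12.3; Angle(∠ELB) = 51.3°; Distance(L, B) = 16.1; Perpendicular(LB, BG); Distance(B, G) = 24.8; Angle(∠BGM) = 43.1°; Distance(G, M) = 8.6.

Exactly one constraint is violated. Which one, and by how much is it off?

Distance(G, M) = 8.6 — off by 4.20.

T = (0.00, 0.00) ✓; TU at 122.9° ✓; |TU| = 10.20 ✓; ∠TUW = 90.80° ✓; |UW| = 18.80 ✓; ∠UWE = 130.3° ✓; |WE| = 12.30 ✓; ∠WEL = 98.20° ✓; |EL| = 12.30 ✓; ∠ELB = 51.30° ✓; |LB| = 16.10 ✓; ∠(LB, BG) = 90.00° ✓; |BG| = 24.80 ✓; ∠BGM = 43.10° ✓; |GM| = 12.80 ✗.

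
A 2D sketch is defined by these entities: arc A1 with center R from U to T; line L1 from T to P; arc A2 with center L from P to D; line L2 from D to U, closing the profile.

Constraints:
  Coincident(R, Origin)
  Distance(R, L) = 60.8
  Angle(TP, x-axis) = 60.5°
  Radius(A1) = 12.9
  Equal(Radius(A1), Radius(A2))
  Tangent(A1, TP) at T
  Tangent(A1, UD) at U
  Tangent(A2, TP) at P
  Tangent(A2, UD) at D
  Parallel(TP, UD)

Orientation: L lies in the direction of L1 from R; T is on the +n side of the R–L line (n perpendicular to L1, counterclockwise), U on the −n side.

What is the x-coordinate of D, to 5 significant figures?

41.167

The slot axis is L1's direction at 60.5°, so u = (cos 60.5°, sin 60.5°) = (0.49242, 0.87036) and n = (−sin 60.5°, cos 60.5°) = (-0.87036, 0.49242). R is at the origin and L lies 60.8 along u from R, so L = 60.8·u = (29.939, 52.918). Tangency of A1 to both parallel lines with radius 12.9 puts T and U at R ± 12.9·n: T = (-11.228, 6.3523), U = (11.228, -6.3523). Equal radii place P and D the same way about L: P = L + 12.9·n = (18.712, 59.270), D = L − 12.9·n = (41.167, 46.565). So D.x = 41.167.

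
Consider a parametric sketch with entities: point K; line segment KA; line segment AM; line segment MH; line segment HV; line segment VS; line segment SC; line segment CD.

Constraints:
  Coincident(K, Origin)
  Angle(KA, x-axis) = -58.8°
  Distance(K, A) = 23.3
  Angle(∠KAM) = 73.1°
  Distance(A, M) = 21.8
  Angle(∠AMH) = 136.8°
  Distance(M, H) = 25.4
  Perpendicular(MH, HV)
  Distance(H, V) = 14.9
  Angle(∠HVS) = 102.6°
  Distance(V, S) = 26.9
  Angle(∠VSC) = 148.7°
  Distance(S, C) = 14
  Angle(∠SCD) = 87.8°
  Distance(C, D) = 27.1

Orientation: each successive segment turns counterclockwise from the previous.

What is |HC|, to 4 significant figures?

42.74

K is at the origin; KA runs at -58.8° with length 23.3, so A = (12.07, -19.93). ∠KAM = 73.1° gives AM at 48.10° from the x-axis; with |AM| = 21.8, M = (26.63, -3.704). ∠AMH = 136.8° gives MH at 91.30° from the x-axis; with |MH| = 25.4, H = (26.05, 21.69). MH ⟂ HV, so HV runs at -178.7°; with |HV| = 14.9, V = (11.16, 21.35). ∠HVS = 102.6° gives VS at -101.3° from the x-axis; with |VS| = 26.9, S = (5.885, -5.027). ∠VSC = 148.7° gives SC at -70.00° from the x-axis; with |SC| = 14.0, C = (10.67, -18.18). Then |HC| = |C − H| = 42.74.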